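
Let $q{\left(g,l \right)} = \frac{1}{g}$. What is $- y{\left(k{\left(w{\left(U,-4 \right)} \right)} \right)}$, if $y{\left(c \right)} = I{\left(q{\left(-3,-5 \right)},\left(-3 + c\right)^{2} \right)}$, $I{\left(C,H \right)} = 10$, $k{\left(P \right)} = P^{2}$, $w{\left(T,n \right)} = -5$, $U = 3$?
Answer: $-10$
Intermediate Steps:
$y{\left(c \right)} = 10$
$- y{\left(k{\left(w{\left(U,-4 \right)} \right)} \right)} = \left(-1\right) 10 = -10$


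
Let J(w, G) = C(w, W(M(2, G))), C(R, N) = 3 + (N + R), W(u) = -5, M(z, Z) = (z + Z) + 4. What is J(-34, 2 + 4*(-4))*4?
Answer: -144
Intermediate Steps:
M(z, Z) = 4 + Z + z (M(z, Z) = (Z + z) + 4 = 4 + Z + z)
C(R, N) = 3 + N + R
J(w, G) = -2 + w (J(w, G) = 3 - 5 + w = -2 + w)
J(-34, 2 + 4*(-4))*4 = (-2 - 34)*4 = -36*4 = -144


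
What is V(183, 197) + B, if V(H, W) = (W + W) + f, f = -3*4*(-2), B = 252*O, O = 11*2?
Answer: 5962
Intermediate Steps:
O = 22
B = 5544 (B = 252*22 = 5544)
f = 24 (f = -12*(-2) = 24)
V(H, W) = 24 + 2*W (V(H, W) = (W + W) + 24 = 2*W + 24 = 24 + 2*W)
V(183, 197) + B = (24 + 2*197) + 5544 = (24 + 394) + 5544 = 418 + 5544 = 5962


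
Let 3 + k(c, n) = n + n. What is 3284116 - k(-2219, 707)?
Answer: 3282705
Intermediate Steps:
k(c, n) = -3 + 2*n (k(c, n) = -3 + (n + n) = -3 + 2*n)
3284116 - k(-2219, 707) = 3284116 - (-3 + 2*707) = 3284116 - (-3 + 1414) = 3284116 - 1*1411 = 3284116 - 1411 = 3282705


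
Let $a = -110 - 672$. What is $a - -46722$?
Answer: $45940$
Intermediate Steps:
$a = -782$ ($a = -110 - 672 = -782$)
$a - -46722 = -782 - -46722 = -782 + 46722 = 45940$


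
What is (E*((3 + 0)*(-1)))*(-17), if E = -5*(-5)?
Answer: 1275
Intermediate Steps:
E = 25
(E*((3 + 0)*(-1)))*(-17) = (25*((3 + 0)*(-1)))*(-17) = (25*(3*(-1)))*(-17) = (25*(-3))*(-17) = -75*(-17) = 1275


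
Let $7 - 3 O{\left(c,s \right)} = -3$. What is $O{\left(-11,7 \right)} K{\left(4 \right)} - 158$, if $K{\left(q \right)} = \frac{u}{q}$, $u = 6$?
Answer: $-153$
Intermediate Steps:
$O{\left(c,s \right)} = \frac{10}{3}$ ($O{\left(c,s \right)} = \frac{7}{3} - -1 = \frac{7}{3} + 1 = \frac{10}{3}$)
$K{\left(q \right)} = \frac{6}{q}$
$O{\left(-11,7 \right)} K{\left(4 \right)} - 158 = \frac{10 \cdot \frac{6}{4}}{3} - 158 = \frac{10 \cdot 6 \cdot \frac{1}{4}}{3} - 158 = \frac{10}{3} \cdot \frac{3}{2} - 158 = 5 - 158 = -153$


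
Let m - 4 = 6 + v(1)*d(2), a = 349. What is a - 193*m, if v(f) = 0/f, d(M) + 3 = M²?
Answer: -1581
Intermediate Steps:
d(M) = -3 + M²
v(f) = 0
m = 10 (m = 4 + (6 + 0*(-3 + 2²)) = 4 + (6 + 0*(-3 + 4)) = 4 + (6 + 0*1) = 4 + (6 + 0) = 4 + 6 = 10)
a - 193*m = 349 - 193*10 = 349 - 1930 = -1581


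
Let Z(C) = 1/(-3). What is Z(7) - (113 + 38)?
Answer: -454/3 ≈ -151.33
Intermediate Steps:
Z(C) = -⅓
Z(7) - (113 + 38) = -⅓ - (113 + 38) = -⅓ - 1*151 = -⅓ - 151 = -454/3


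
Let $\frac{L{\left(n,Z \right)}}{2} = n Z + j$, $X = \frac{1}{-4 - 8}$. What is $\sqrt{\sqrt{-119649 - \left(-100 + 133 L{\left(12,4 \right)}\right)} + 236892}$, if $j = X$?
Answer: $\frac{\sqrt{8528112 + 6 i \sqrt{4762614}}}{6} \approx 486.72 + 0.37365 i$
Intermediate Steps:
$X = - \frac{1}{12}$ ($X = \frac{1}{-12} = - \frac{1}{12} \approx -0.083333$)
$j = - \frac{1}{12} \approx -0.083333$
$L{\left(n,Z \right)} = - \frac{1}{6} + 2 Z n$ ($L{\left(n,Z \right)} = 2 \left(n Z - \frac{1}{12}\right) = 2 \left(Z n - \frac{1}{12}\right) = 2 \left(- \frac{1}{12} + Z n\right) = - \frac{1}{6} + 2 Z n$)
$\sqrt{\sqrt{-119649 - \left(-100 + 133 L{\left(12,4 \right)}\right)} + 236892} = \sqrt{\sqrt{-119649 + \left(100 - 133 \left(- \frac{1}{6} + 2 \cdot 4 \cdot 12\right)\right)} + 236892} = \sqrt{\sqrt{-119649 + \left(100 - 133 \left(- \frac{1}{6} + 96\right)\right)} + 236892} = \sqrt{\sqrt{-119649 + \left(100 - \frac{76475}{6}\right)} + 236892} = \sqrt{\sqrt{-119649 - \frac{75875}{6}} + 236892} = \sqrt{\sqrt{- \frac{793769}{6}} + 236892} = \sqrt{\frac{i \sqrt{4762614}}{6} + 236892} = \sqrt{236892 + \frac{i \sqrt{4762614}}{6}}$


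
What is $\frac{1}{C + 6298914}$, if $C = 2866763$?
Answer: $\frac{1}{9165677} \approx 1.091 \cdot 10^{-7}$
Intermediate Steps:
$\frac{1}{C + 6298914} = \frac{1}{2866763 + 6298914} = \frac{1}{9165677}$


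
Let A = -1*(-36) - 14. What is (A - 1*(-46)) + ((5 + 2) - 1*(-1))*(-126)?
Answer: -940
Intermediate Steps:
A = 22 (A = 36 - 14 = 22)
(A - 1*(-46)) + ((5 + 2) - 1*(-1))*(-126) = (22 - 1*(-46)) + ((5 + 2) - 1*(-1))*(-126) = (22 + 46) + (7 + 1)*(-126) = 68 + 8*(-126) = 68 - 1008 = -940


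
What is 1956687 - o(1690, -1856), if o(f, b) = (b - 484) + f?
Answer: 1957337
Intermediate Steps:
o(f, b) = -484 + b + f (o(f, b) = (-484 + b) + f = -484 + b + f)
1956687 - o(1690, -1856) = 1956687 - (-484 - 1856 + 1690) = 1956687 - 1*(-650) = 1956687 + 650 = 1957337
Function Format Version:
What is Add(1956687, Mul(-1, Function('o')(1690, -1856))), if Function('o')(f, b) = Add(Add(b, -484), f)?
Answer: 1957337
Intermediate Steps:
Function('o')(f, b) = Add(-484, b, f) (Function('o')(f, b) = Add(Add(-484, b), f) = Add(-484, b, f))
Add(1956687, Mul(-1, Function('o')(1690, -1856))) = Add(1956687, Mul(-1, Add(-484, -1856, 1690))) = Add(1956687, Mul(-1, -650)) = Add(1956687, 650) = 1957337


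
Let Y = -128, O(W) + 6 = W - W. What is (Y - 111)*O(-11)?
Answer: 1434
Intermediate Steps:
O(W) = -6 (O(W) = -6 + (W - W) = -6 + 0 = -6)
(Y - 111)*O(-11) = (-128 - 111)*(-6) = -239*(-6) = 1434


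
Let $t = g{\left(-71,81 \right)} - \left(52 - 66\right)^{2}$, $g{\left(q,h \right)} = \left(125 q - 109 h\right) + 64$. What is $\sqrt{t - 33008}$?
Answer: $2 i \sqrt{12711} \approx 225.49 i$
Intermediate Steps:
$g{\left(q,h \right)} = 64 - 109 h + 125 q$ ($g{\left(q,h \right)} = \left(- 109 h + 125 q\right) + 64 = 64 - 109 h + 125 q$)
$t = -17836$ ($t = \left(64 - 8829 + 125 \left(-71\right)\right) - \left(52 - 66\right)^{2} = \left(64 - 8829 - 8875\right) - \left(-14\right)^{2} = -17640 - 196 = -17836$)
$\sqrt{t - 33008} = \sqrt{-17836 - 33008} = \sqrt{-50844} = 2 i \sqrt{12711}$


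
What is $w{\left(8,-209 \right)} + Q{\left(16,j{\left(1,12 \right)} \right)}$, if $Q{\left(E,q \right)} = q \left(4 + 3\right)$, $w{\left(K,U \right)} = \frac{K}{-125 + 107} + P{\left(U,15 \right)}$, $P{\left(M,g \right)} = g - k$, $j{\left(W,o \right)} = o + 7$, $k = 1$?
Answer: $\frac{1319}{9} \approx 146.56$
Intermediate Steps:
$j{\left(W,o \right)} = 7 + o$
$P{\left(M,g \right)} = -1 + g$ ($P{\left(M,g \right)} = g - 1 = -1 + g$)
$w{\left(K,U \right)} = 14 - \frac{K}{18}$ ($w{\left(K,U \right)} = \frac{K}{-125 + 107} + \left(-1 + 15\right) = \frac{K}{-18} + 14 = - \frac{K}{18} + 14 = 14 - \frac{K}{18}$)
$Q{\left(E,q \right)} = 7 q$ ($Q{\left(E,q \right)} = q 7 = 7 q$)
$w{\left(8,-209 \right)} + Q{\left(16,j{\left(1,12 \right)} \right)} = \left(14 - \frac{4}{9}\right) + 7 \left(7 + 12\right) = \left(14 - \frac{4}{9}\right) + 7 \cdot 19 = \frac{122}{9} + 133 = \frac{1319}{9}$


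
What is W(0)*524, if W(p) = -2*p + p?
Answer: 0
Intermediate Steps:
W(p) = -p
W(0)*524 = -1*0*524 = 0*524 = 0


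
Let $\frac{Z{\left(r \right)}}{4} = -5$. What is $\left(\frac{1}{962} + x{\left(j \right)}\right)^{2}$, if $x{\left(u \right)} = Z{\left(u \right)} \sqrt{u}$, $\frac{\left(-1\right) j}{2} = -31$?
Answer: $\frac{22951011201}{925444} - \frac{20 \sqrt{62}}{481} \approx 24800.0$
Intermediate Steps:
$j = 62$ ($j = \left(-2\right) \left(-31\right) = 62$)
$Z{\left(r \right)} = -20$ ($Z{\left(r \right)} = 4 \left(-5\right) = -20$)
$x{\left(u \right)} = - 20 \sqrt{u}$
$\left(\frac{1}{962} + x{\left(j \right)}\right)^{2} = \left(\frac{1}{962} - 20 \sqrt{62}\right)^{2}$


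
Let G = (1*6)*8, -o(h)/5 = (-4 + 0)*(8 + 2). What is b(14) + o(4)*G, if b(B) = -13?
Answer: 9587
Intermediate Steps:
o(h) = 200 (o(h) = -5*(-4 + 0)*(8 + 2) = -(-20)*10 = -5*(-40) = 200)
G = 48 (G = 6*8 = 48)
b(14) + o(4)*G = -13 + 200*48 = -13 + 9600 = 9587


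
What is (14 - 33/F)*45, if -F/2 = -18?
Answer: 2355/4 ≈ 588.75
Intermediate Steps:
F = 36 (F = -2*(-18) = 36)
(14 - 33/F)*45 = (14 - 33/36)*45 = (14 - 33*1/36)*45 = (14 - 11/12)*45 = (157/12)*45 = 2355/4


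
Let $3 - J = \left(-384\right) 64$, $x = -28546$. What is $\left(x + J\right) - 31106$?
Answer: $-35073$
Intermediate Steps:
$J = 24579$ ($J = 3 - \left(-384\right) 64 = 3 - -24576 = 3 + 24576 = 24579$)
$\left(x + J\right) - 31106 = \left(-28546 + 24579\right) - 31106 = -3967 - 31106 = -35073$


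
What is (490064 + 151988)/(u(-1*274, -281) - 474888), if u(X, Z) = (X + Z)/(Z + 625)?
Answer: -220865888/163362027 ≈ -1.3520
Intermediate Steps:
u(X, Z) = (X + Z)/(625 + Z)
(490064 + 151988)/(u(-1*274, -281) - 474888) = (490064 + 151988)/((-1*274 - 281)/(625 - 281) - 474888) = 642052/((-274 - 281)/344 - 474888) = 642052/((1/344)*(-555) - 474888) = 642052/(-555/344 - 474888) = 642052/(-163362027/344) = 642052*(-344/163362027) = -220865888/163362027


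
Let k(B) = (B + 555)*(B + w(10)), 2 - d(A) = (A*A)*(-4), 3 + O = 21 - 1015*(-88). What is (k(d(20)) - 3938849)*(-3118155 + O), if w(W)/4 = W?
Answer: 1202606933935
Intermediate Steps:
O = 89338 (O = -3 + (21 - 1015*(-88)) = -3 + (21 + 89320) = -3 + 89341 = 89338)
w(W) = 4*W
d(A) = 2 + 4*A**2 (d(A) = 2 - A*A*(-4) = 2 - A**2*(-4) = 2 - (-4)*A**2 = 2 + 4*A**2)
k(B) = (40 + B)*(555 + B) (k(B) = (B + 555)*(B + 4*10) = (555 + B)*(B + 40) = (555 + B)*(40 + B) = (40 + B)*(555 + B))
(k(d(20)) - 3938849)*(-3118155 + O) = ((22200 + (2 + 4*20**2)**2 + 595*(2 + 4*20**2)) - 3938849)*(-3118155 + 89338) = ((22200 + (2 + 4*400)**2 + 595*(2 + 4*400)) - 3938849)*(-3028817) = ((22200 + (2 + 1600)**2 + 595*(2 + 1600)) - 3938849)*(-3028817) = ((22200 + 1602**2 + 595*1602) - 3938849)*(-3028817) = ((22200 + 2566404 + 953190) - 3938849)*(-3028817) = (3541794 - 3938849)*(-3028817) = -397055*(-3028817) = 1202606933935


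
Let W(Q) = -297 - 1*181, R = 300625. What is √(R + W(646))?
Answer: √300147 ≈ 547.86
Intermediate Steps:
W(Q) = -478 (W(Q) = -297 - 181 = -478)
√(R + W(646)) = √(300625 - 478) = √300147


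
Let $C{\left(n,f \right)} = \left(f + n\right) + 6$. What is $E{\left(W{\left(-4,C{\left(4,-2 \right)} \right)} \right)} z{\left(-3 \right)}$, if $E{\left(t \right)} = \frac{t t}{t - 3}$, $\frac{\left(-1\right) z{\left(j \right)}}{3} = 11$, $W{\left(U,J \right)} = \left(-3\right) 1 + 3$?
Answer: $0$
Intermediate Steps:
$C{\left(n,f \right)} = 6 + f + n$
$W{\left(U,J \right)} = 0$ ($W{\left(U,J \right)} = -3 + 3 = 0$)
$z{\left(j \right)} = -33$ ($z{\left(j \right)} = \left(-3\right) 11 = -33$)
$E{\left(t \right)} = \frac{t^{2}}{-3 + t}$
$E{\left(W{\left(-4,C{\left(4,-2 \right)} \right)} \right)} z{\left(-3 \right)} = \frac{0^{2}}{-3 + 0} \left(-33\right) = \frac{0}{-3} \left(-33\right) = 0 \left(- \frac{1}{3}\right) \left(-33\right) = 0 \left(-33\right) = 0$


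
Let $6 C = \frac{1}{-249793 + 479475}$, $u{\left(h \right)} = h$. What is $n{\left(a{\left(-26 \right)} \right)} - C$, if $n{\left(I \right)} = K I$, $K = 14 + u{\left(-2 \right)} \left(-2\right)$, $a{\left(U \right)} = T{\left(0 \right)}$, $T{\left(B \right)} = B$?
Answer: $- \frac{1}{1378092} \approx -7.2564 \cdot 10^{-7}$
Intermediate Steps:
$a{\left(U \right)} = 0$
$K = 18$ ($K = 14 - -4 = 14 + 4 = 18$)
$n{\left(I \right)} = 18 I$
$C = \frac{1}{1378092}$ ($C = \frac{1}{6 \left(-249793 + 479475\right)} = \frac{1}{6 \cdot 229682} = \frac{1}{6} \cdot \frac{1}{229682} = \frac{1}{1378092} \approx 7.2564 \cdot 10^{-7}$)
$n{\left(a{\left(-26 \right)} \right)} - C = 18 \cdot 0 - \frac{1}{1378092} = 0 - \frac{1}{1378092} = - \frac{1}{1378092}$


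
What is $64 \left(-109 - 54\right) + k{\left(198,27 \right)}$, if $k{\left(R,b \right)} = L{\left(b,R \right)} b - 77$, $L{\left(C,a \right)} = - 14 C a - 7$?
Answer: $-2031486$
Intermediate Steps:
$L{\left(C,a \right)} = -7 - 14 C a$ ($L{\left(C,a \right)} = - 14 C a - 7 = -7 - 14 C a$)
$k{\left(R,b \right)} = -77 + b \left(-7 - 14 R b\right)$ ($k{\left(R,b \right)} = \left(-7 - 14 b R\right) b - 77 = \left(-7 - 14 R b\right) b - 77 = b \left(-7 - 14 R b\right) - 77 = -77 + b \left(-7 - 14 R b\right)$)
$64 \left(-109 - 54\right) + k{\left(198,27 \right)} = 64 \left(-109 - 54\right) - \left(77 + 189 \left(1 + 2 \cdot 198 \cdot 27\right)\right) = 64 \left(-163\right) - \left(77 + 189 \left(1 + 10692\right)\right) = -10432 - \left(77 + 189 \cdot 10693\right) = -10432 - 2021054 = -2031486$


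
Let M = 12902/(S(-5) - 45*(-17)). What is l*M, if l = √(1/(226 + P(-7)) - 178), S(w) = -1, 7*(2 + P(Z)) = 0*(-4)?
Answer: 6451*I*√558194/21392 ≈ 225.3*I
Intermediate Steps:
P(Z) = -2 (P(Z) = -2 + (0*(-4))/7 = -2 + (⅐)*0 = -2 + 0 = -2)
l = I*√558194/56 (l = √(1/(226 - 2) - 178) = √(1/224 - 178) = √(-39871/224) = I*√558194/56 ≈ 13.341*I)
M = 6451/382 (M = 12902/(-1 - 45*(-17)) = 12902/(-1 + 765) = 12902/764 = 12902*(1/764) = 6451/382 ≈ 16.887)
l*M = (I*√558194/56)*(6451/382) = 6451*I*√558194/21392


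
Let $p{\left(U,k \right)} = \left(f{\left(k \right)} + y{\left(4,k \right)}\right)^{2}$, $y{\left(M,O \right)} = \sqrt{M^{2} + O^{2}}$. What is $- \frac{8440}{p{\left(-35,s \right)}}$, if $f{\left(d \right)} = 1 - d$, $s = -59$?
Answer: $- \frac{8440}{\left(60 + \sqrt{3497}\right)^{2}} \approx -0.59465$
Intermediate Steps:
$p{\left(U,k \right)} = \left(1 + \sqrt{16 + k^{2}} - k\right)^{2}$ ($p{\left(U,k \right)} = \left(\left(1 - k\right) + \sqrt{4^{2} + k^{2}}\right)^{2} = \left(\left(1 - k\right) + \sqrt{16 + k^{2}}\right)^{2} = \left(1 + \sqrt{16 + k^{2}} - k\right)^{2}$)
$- \frac{8440}{p{\left(-35,s \right)}} = - \frac{8440}{\left(1 + \sqrt{16 + \left(-59\right)^{2}} - -59\right)^{2}} = - \frac{8440}{\left(1 + \sqrt{16 + 3481} + 59\right)^{2}} = - \frac{8440}{\left(1 + \sqrt{3497} + 59\right)^{2}} = - \frac{8440}{\left(60 + \sqrt{3497}\right)^{2}}$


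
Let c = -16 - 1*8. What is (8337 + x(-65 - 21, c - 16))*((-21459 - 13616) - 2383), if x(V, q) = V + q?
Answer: -307567638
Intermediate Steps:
c = -24 (c = -16 - 8 = -24)
(8337 + x(-65 - 21, c - 16))*((-21459 - 13616) - 2383) = (8337 + ((-65 - 21) + (-24 - 16)))*((-21459 - 13616) - 2383) = (8337 + (-86 - 40))*(-35075 - 2383) = (8337 - 126)*(-37458) = 8211*(-37458) = -307567638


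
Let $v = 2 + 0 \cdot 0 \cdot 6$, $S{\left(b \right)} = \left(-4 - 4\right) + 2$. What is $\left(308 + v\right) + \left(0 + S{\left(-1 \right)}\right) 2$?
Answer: $298$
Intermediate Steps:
$S{\left(b \right)} = -6$ ($S{\left(b \right)} = -8 + 2 = -6$)
$v = 2$ ($v = 2 + 0 \cdot 0 = 2 + 0 = 2$)
$\left(308 + v\right) + \left(0 + S{\left(-1 \right)}\right) 2 = \left(308 + 2\right) + \left(0 - 6\right) 2 = 310 - 12 = 298$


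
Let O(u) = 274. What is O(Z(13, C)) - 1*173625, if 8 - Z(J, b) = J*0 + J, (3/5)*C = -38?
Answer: -173351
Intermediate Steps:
C = -190/3 (C = (5/3)*(-38) = -190/3 ≈ -63.333)
Z(J, b) = 8 - J (Z(J, b) = 8 - (J*0 + J) = 8 - (0 + J) = 8 - J)
O(Z(13, C)) - 1*173625 = 274 - 1*173625 = 274 - 173625 = -173351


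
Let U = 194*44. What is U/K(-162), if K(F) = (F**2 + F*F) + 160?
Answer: 1067/6581 ≈ 0.16213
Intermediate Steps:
K(F) = 160 + 2*F**2 (K(F) = (F**2 + F**2) + 160 = 2*F**2 + 160 = 160 + 2*F**2)
U = 8536
U/K(-162) = 8536/(160 + 2*(-162)**2) = 8536/(160 + 2*26244) = 8536/(160 + 52488) = 8536/52648 = 8536*(1/52648) = 1067/6581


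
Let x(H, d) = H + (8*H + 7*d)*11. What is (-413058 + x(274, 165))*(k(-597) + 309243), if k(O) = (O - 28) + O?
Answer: -115805731307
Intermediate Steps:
x(H, d) = 77*d + 89*H (x(H, d) = H + (7*d + 8*H)*11 = H + (77*d + 88*H) = 77*d + 89*H)
k(O) = -28 + 2*O (k(O) = (-28 + O) + O = -28 + 2*O)
(-413058 + x(274, 165))*(k(-597) + 309243) = (-413058 + (77*165 + 89*274))*((-28 + 2*(-597)) + 309243) = (-413058 + (12705 + 24386))*((-28 - 1194) + 309243) = (-413058 + 37091)*(-1222 + 309243) = -375967*308021 = -115805731307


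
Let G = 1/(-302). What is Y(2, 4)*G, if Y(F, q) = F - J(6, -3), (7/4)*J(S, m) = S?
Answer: 5/1057 ≈ 0.0047304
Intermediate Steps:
J(S, m) = 4*S/7
G = -1/302 ≈ -0.0033113
Y(F, q) = -24/7 + F (Y(F, q) = F - 4*6/7 = F - 1*24/7 = F - 24/7 = -24/7 + F)
Y(2, 4)*G = (-24/7 + 2)*(-1/302) = -10/7*(-1/302) = 5/1057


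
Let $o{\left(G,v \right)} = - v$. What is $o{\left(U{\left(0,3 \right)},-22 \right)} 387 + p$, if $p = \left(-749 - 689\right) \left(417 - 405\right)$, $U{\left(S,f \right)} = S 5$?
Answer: $-8742$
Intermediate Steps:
$U{\left(S,f \right)} = 5 S$
$p = -17256$ ($p = \left(-1438\right) 12 = -17256$)
$o{\left(U{\left(0,3 \right)},-22 \right)} 387 + p = \left(-1\right) \left(-22\right) 387 - 17256 = 22 \cdot 387 - 17256 = 8514 - 17256 = -8742$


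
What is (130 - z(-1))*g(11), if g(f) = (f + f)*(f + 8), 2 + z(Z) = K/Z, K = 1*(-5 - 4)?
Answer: 51414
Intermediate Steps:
K = -9 (K = 1*(-9) = -9)
z(Z) = -2 - 9/Z
g(f) = 2*f*(8 + f) (g(f) = (2*f)*(8 + f) = 2*f*(8 + f))
(130 - z(-1))*g(11) = (130 - (-2 - 9/(-1)))*(2*11*(8 + 11)) = (130 - (-2 - 9*(-1)))*(2*11*19) = (130 - (-2 + 9))*418 = (130 - 1*7)*418 = (130 - 7)*418 = 123*418 = 51414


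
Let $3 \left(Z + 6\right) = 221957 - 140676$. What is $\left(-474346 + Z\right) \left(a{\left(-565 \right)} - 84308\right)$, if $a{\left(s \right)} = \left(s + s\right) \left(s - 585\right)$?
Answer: $-543504748600$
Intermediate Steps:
$a{\left(s \right)} = 2 s \left(-585 + s\right)$
$Z = \frac{81263}{3}$ ($Z = -6 + \frac{221957 - 140676}{3} = -6 + \frac{1}{3} \cdot 81281 = -6 + \frac{81281}{3} = \frac{81263}{3} \approx 27088.0$)
$\left(-474346 + Z\right) \left(a{\left(-565 \right)} - 84308\right) = \left(-474346 + \frac{81263}{3}\right) \left(2 \left(-565\right) \left(-585 - 565\right) - 84308\right) = - \frac{1341775 \left(2 \left(-565\right) \left(-1150\right) - 84308\right)}{3} = - \frac{1341775 \left(1299500 - 84308\right)}{3} = \left(- \frac{1341775}{3}\right) 1215192 = -543504748600$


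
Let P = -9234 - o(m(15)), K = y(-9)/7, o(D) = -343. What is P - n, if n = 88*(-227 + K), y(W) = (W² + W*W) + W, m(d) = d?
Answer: 64131/7 ≈ 9161.6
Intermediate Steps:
y(W) = W + 2*W² (y(W) = (W² + W²) + W = 2*W² + W = W + 2*W²)
K = 153/7 (K = -9*(1 + 2*(-9))/7 = -9*(1 - 18)*(⅐) = -9*(-17)*(⅐) = 153*(⅐) = 153/7 ≈ 21.857)
P = -8891 (P = -9234 - 1*(-343) = -9234 + 343 = -8891)
n = -126368/7 (n = 88*(-227 + 153/7) = 88*(-1436/7) = -126368/7 ≈ -18053.)
P - n = -8891 - 1*(-126368/7) = -8891 + 126368/7 = 64131/7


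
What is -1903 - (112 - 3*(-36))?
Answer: -2123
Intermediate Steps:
-1903 - (112 - 3*(-36)) = -1903 - (112 + 108) = -1903 - 1*220 = -1903 - 220 = -2123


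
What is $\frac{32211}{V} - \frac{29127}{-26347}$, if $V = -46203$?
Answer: $\frac{165697188}{405770147} \approx 0.40835$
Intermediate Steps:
$\frac{32211}{V} - \frac{29127}{-26347} = \frac{32211}{-46203} - \frac{29127}{-26347} = 32211 \left(- \frac{1}{46203}\right) - - \frac{29127}{26347} = - \frac{10737}{15401} + \frac{29127}{26347} = \frac{165697188}{405770147}$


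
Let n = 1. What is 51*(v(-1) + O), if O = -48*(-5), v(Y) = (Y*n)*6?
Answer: 11934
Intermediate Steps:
v(Y) = 6*Y (v(Y) = (Y*1)*6 = Y*6 = 6*Y)
O = 240
51*(v(-1) + O) = 51*(6*(-1) + 240) = 51*(-6 + 240) = 51*234 = 11934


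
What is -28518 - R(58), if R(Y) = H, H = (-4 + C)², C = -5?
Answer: -28599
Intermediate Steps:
H = 81 (H = (-4 - 5)² = (-9)² = 81)
R(Y) = 81
-28518 - R(58) = -28518 - 1*81 = -28518 - 81 = -28599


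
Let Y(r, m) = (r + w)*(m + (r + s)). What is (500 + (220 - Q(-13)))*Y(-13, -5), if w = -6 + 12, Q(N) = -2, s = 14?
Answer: 20216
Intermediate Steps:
w = 6
Y(r, m) = (6 + r)*(14 + m + r) (Y(r, m) = (r + 6)*(m + (r + 14)) = (6 + r)*(m + (14 + r)) = (6 + r)*(14 + m + r))
(500 + (220 - Q(-13)))*Y(-13, -5) = (500 + (220 - 1*(-2)))*(84 + (-13)² + 6*(-5) + 20*(-13) - 5*(-13)) = (500 + (220 + 2))*(84 + 169 - 30 - 260 + 65) = (500 + 222)*28 = 722*28 = 20216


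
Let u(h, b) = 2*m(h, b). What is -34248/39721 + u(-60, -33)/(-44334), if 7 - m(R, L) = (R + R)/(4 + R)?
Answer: -5315578426/6163467849 ≈ -0.86243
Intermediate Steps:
m(R, L) = 7 - 2*R/(4 + R) (m(R, L) = 7 - (R + R)/(4 + R) = 7 - 2*R/(4 + R))
u(h, b) = 2*(28 + 5*h)/(4 + h) (u(h, b) = 2*((28 + 5*h)/(4 + h)) = 2*(28 + 5*h)/(4 + h))
-34248/39721 + u(-60, -33)/(-44334) = -34248/39721 + (2*(28 + 5*(-60))/(4 - 60))/(-44334) = -34248*1/39721 + (2*(28 - 300)/(-56))*(-1/44334) = -34248/39721 + (2*(-1/56)*(-272))*(-1/44334) = -34248/39721 + (68/7)*(-1/44334) = -34248/39721 - 34/155169 = -5315578426/6163467849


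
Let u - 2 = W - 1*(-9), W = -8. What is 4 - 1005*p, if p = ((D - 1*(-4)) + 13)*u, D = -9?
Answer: -24116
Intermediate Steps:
u = 3 (u = 2 + (-8 - 1*(-9)) = 2 + (-8 + 9) = 2 + 1 = 3)
p = 24 (p = ((-9 - 1*(-4)) + 13)*3 = ((-9 + 4) + 13)*3 = (-5 + 13)*3 = 8*3 = 24)
4 - 1005*p = 4 - 1005*24 = 4 - 24120 = -24116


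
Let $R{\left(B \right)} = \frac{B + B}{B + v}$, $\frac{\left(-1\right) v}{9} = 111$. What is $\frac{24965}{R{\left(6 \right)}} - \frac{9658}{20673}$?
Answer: $- \frac{170829616927}{82692} \approx -2.0659 \cdot 10^{6}$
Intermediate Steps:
$v = -999$ ($v = \left(-9\right) 111 = -999$)
$R{\left(B \right)} = \frac{2 B}{-999 + B}$ ($R{\left(B \right)} = \frac{B + B}{B - 999} = \frac{2 B}{-999 + B}$)
$\frac{24965}{R{\left(6 \right)}} - \frac{9658}{20673} = \frac{24965}{2 \cdot 6 \frac{1}{-999 + 6}} - \frac{9658}{20673} = \frac{24965}{2 \cdot 6 \frac{1}{-993}} - \frac{9658}{20673} = \frac{24965}{2 \cdot 6 \left(- \frac{1}{993}\right)} - \frac{9658}{20673} = \frac{24965}{- \frac{4}{331}} - \frac{9658}{20673} = 24965 \left(- \frac{331}{4}\right) - \frac{9658}{20673} = - \frac{8263415}{4} - \frac{9658}{20673} = - \frac{170829616927}{82692}$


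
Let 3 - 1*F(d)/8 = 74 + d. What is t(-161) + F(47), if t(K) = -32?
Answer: -976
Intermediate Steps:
F(d) = -568 - 8*d (F(d) = 24 - 8*(74 + d) = 24 + (-592 - 8*d) = -568 - 8*d)
t(-161) + F(47) = -32 + (-568 - 8*47) = -32 + (-568 - 376) = -32 - 944 = -976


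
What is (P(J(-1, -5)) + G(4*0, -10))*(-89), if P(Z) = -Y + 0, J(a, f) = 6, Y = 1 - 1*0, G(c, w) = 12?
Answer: -979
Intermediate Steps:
Y = 1 (Y = 1 + 0 = 1)
P(Z) = -1 (P(Z) = -1*1 + 0 = -1 + 0 = -1)
(P(J(-1, -5)) + G(4*0, -10))*(-89) = (-1 + 12)*(-89) = 11*(-89) = -979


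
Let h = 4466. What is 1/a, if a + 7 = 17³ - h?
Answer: 1/440 ≈ 0.0022727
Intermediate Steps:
a = 440 (a = -7 + (17³ - 1*4466) = -7 + (4913 - 4466) = -7 + 447 = 440)
1/a = 1/440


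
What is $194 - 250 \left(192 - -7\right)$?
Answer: $-49556$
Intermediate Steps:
$194 - 250 \left(192 - -7\right) = 194 - 250 \left(192 + 7\right) = 194 - 49750 = -49556$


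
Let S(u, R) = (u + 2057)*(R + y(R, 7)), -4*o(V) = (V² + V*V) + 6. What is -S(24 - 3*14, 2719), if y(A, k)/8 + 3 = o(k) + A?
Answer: -49423321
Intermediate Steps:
o(V) = -3/2 - V²/2 (o(V) = -((V² + V*V) + 6)/4 = -((V² + V²) + 6)/4 = -(2*V² + 6)/4 = -(6 + 2*V²)/4 = -3/2 - V²/2)
y(A, k) = -36 - 4*k² + 8*A (y(A, k) = -24 + 8*((-3/2 - k²/2) + A) = -24 + 8*(-3/2 + A - k²/2) = -24 + (-12 - 4*k² + 8*A) = -36 - 4*k² + 8*A)
S(u, R) = (-232 + 9*R)*(2057 + u) (S(u, R) = (u + 2057)*(R + (-36 - 4*7² + 8*R)) = (2057 + u)*(R + (-36 - 4*49 + 8*R)) = (2057 + u)*(R + (-36 - 196 + 8*R)) = (2057 + u)*(R + (-232 + 8*R)) = (2057 + u)*(-232 + 9*R) = (-232 + 9*R)*(2057 + u))
-S(24 - 3*14, 2719) = -(-477224 - 232*(24 - 3*14) + 18513*2719 + 9*2719*(24 - 3*14)) = -(-477224 - 232*(24 - 42) + 50336847 + 9*2719*(24 - 42)) = -(-477224 - 232*(-18) + 50336847 + 9*2719*(-18)) = -(-477224 + 4176 + 50336847 - 440478) = -1*49423321 = -49423321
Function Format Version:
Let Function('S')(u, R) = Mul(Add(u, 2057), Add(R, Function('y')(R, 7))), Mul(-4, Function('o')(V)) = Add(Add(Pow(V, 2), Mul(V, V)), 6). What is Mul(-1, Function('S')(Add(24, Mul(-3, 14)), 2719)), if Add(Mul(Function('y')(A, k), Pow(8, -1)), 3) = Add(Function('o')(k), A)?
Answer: -49423321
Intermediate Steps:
Function('o')(V) = Add(Rational(-3, 2), Mul(Rational(-1, 2), Pow(V, 2))) (Function('o')(V) = Mul(Rational(-1, 4), Add(Add(Pow(V, 2), Mul(V, V)), 6)) = Mul(Rational(-1, 4), Add(Add(Pow(V, 2), Pow(V, 2)), 6)) = Mul(Rational(-1, 4), Add(Mul(2, Pow(V, 2)), 6)) = Mul(Rational(-1, 4), Add(6, Mul(2, Pow(V, 2)))) = Add(Rational(-3, 2), Mul(Rational(-1, 2), Pow(V, 2))))
Function('y')(A, k) = Add(-36, Mul(-4, Pow(k, 2)), Mul(8, A)) (Function('y')(A, k) = Add(-24, Mul(8, Add(Add(Rational(-3, 2), Mul(Rational(-1, 2), Pow(k, 2))), A))) = Add(-24, Mul(8, Add(Rational(-3, 2), A, Mul(Rational(-1, 2), Pow(k, 2))))) = Add(-24, Add(-12, Mul(-4, Pow(k, 2)), Mul(8, A))) = Add(-36, Mul(-4, Pow(k, 2)), Mul(8, A)))
Function('S')(u, R) = Mul(Add(-232, Mul(9, R)), Add(2057, u)) (Function('S')(u, R) = Mul(Add(u, 2057), Add(R, Add(-36, Mul(-4, Pow(7, 2)), Mul(8, R)))) = Mul(Add(2057, u), Add(R, Add(-36, Mul(-4, 49), Mul(8, R)))) = Mul(Add(2057, u), Add(R, Add(-36, -196, Mul(8, R)))) = Mul(Add(2057, u), Add(R, Add(-232, Mul(8, R)))) = Mul(Add(2057, u), Add(-232, Mul(9, R))) = Mul(Add(-232, Mul(9, R)), Add(2057, u)))
Mul(-1, Function('S')(Add(24, Mul(-3, 14)), 2719)) = Mul(-1, Add(-477224, Mul(-232, Add(24, Mul(-3, 14))), Mul(18513, 2719), Mul(9, 2719, Add(24, Mul(-3, 14))))) = Mul(-1, Add(-477224, Mul(-232, Add(24, -42)), 50336847, Mul(9, 2719, Add(24, -42)))) = Mul(-1, Add(-477224, Mul(-232, -18), 50336847, Mul(9, 2719, -18))) = Mul(-1, Add(-477224, 4176, 50336847, -440478)) = Mul(-1, 49423321) = -49423321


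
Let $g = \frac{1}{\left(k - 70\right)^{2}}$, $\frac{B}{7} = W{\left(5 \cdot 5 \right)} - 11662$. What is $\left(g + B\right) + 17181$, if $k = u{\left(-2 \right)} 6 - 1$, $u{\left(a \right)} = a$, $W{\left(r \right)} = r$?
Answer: $- \frac{442811141}{6889} \approx -64278.0$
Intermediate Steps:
$B = -81459$ ($B = 7 \left(5 \cdot 5 - 11662\right) = 7 \left(25 - 11662\right) = 7 \left(-11637\right) = -81459$)
$k = -13$ ($k = \left(-2\right) 6 - 1 = -12 - 1 = -13$)
$g = \frac{1}{6889}$ ($g = \frac{1}{\left(-13 - 70\right)^{2}} = \frac{1}{\left(-83\right)^{2}} = \frac{1}{6889} \approx 0.00014516$)
$\left(g + B\right) + 17181 = \left(\frac{1}{6889} - 81459\right) + 17181 = - \frac{561171050}{6889} + 17181 = - \frac{442811141}{6889}$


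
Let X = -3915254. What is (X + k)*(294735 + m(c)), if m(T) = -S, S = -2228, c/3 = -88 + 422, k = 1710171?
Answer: -654828062929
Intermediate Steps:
c = 1002 (c = 3*(-88 + 422) = 3*334 = 1002)
m(T) = 2228 (m(T) = -1*(-2228) = 2228)
(X + k)*(294735 + m(c)) = (-3915254 + 1710171)*(294735 + 2228) = -2205083*296963 = -654828062929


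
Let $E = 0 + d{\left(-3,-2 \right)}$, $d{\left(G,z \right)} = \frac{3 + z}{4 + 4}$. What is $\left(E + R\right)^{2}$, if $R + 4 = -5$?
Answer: $\frac{5041}{64} \approx 78.766$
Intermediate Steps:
$R = -9$ ($R = -4 - 5 = -9$)
$d{\left(G,z \right)} = \frac{3}{8} + \frac{z}{8}$ ($d{\left(G,z \right)} = \frac{3 + z}{8} = \left(3 + z\right) \frac{1}{8} = \frac{3}{8} + \frac{z}{8}$)
$E = \frac{1}{8}$ ($E = 0 + \left(\frac{3}{8} + \frac{1}{8} \left(-2\right)\right) = 0 + \left(\frac{3}{8} - \frac{1}{4}\right) = 0 + \frac{1}{8} = \frac{1}{8} \approx 0.125$)
$\left(E + R\right)^{2} = \left(\frac{1}{8} - 9\right)^{2} = \left(- \frac{71}{8}\right)^{2} = \frac{5041}{64}$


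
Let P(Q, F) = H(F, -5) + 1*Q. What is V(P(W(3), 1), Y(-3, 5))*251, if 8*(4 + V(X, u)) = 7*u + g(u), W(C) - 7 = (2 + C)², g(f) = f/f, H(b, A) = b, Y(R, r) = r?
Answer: 251/2 ≈ 125.50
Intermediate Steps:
g(f) = 1
W(C) = 7 + (2 + C)²
P(Q, F) = F + Q (P(Q, F) = F + 1*Q = F + Q)
V(X, u) = -31/8 + 7*u/8 (V(X, u) = -4 + (7*u + 1)/8 = -4 + (1 + 7*u)/8 = -4 + (⅛ + 7*u/8) = -31/8 + 7*u/8)
V(P(W(3), 1), Y(-3, 5))*251 = (-31/8 + (7/8)*5)*251 = (-31/8 + 35/8)*251 = (½)*251 = 251/2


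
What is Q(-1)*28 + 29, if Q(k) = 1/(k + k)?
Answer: 15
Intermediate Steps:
Q(k) = 1/(2*k)
Q(-1)*28 + 29 = ((½)/(-1))*28 + 29 = ((½)*(-1))*28 + 29 = -½*28 + 29 = -14 + 29 = 15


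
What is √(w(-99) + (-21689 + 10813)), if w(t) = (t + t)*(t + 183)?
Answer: 46*I*√13 ≈ 165.86*I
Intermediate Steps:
w(t) = 2*t*(183 + t) (w(t) = (2*t)*(183 + t) = 2*t*(183 + t))
√(w(-99) + (-21689 + 10813)) = √(2*(-99)*(183 - 99) + (-21689 + 10813)) = √(2*(-99)*84 - 10876) = √(-16632 - 10876) = √(-27508) = 46*I*√13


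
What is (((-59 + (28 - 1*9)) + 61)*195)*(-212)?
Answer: -868140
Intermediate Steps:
(((-59 + (28 - 1*9)) + 61)*195)*(-212) = (((-59 + (28 - 9)) + 61)*195)*(-212) = (((-59 + 19) + 61)*195)*(-212) = ((-40 + 61)*195)*(-212) = (21*195)*(-212) = 4095*(-212) = -868140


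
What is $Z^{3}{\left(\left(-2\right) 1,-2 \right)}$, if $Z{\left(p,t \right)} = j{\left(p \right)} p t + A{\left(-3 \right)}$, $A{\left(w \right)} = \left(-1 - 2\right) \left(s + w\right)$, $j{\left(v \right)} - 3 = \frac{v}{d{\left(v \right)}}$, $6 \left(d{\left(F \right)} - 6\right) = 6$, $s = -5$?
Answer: $\frac{14526784}{343} \approx 42352.0$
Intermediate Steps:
$d{\left(F \right)} = 7$ ($d{\left(F \right)} = 6 + \frac{1}{6} \cdot 6 = 6 + 1 = 7$)
$j{\left(v \right)} = 3 + \frac{v}{7}$
$A{\left(w \right)} = 15 - 3 w$ ($A{\left(w \right)} = \left(-1 - 2\right) \left(-5 + w\right) = - 3 \left(-5 + w\right) = 15 - 3 w$)
$Z{\left(p,t \right)} = 24 + p t \left(3 + \frac{p}{7}\right)$ ($Z{\left(p,t \right)} = \left(3 + \frac{p}{7}\right) p t + \left(15 - -9\right) = p \left(3 + \frac{p}{7}\right) t + \left(15 + 9\right) = p t \left(3 + \frac{p}{7}\right) + 24 = 24 + p t \left(3 + \frac{p}{7}\right)$)
$Z^{3}{\left(\left(-2\right) 1,-2 \right)} = \left(24 + \frac{1}{7} \left(\left(-2\right) 1\right) \left(-2\right) \left(21 - 2\right)\right)^{3} = \left(24 + \frac{1}{7} \left(-2\right) \left(-2\right) \left(21 - 2\right)\right)^{3} = \left(24 + \frac{1}{7} \left(-2\right) \left(-2\right) 19\right)^{3} = \left(24 + \frac{76}{7}\right)^{3} = \left(\frac{244}{7}\right)^{3} = \frac{14526784}{343}$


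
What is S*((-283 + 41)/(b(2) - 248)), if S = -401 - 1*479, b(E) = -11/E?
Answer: -425920/507 ≈ -840.08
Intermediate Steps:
S = -880 (S = -401 - 479 = -880)
S*((-283 + 41)/(b(2) - 248)) = -880*(-283 + 41)/(-11/2 - 248) = -(-212960)/(-11*½ - 248) = -(-212960)/(-11/2 - 248) = -(-212960)/(-507/2) = -(-212960)*(-2)/507 = -880*484/507 = -425920/507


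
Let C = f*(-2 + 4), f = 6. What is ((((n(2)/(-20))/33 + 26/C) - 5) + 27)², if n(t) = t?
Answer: 1766241/3025 ≈ 583.88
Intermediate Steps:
C = 12 (C = 6*(-2 + 4) = 6*2 = 12)
((((n(2)/(-20))/33 + 26/C) - 5) + 27)² = ((((2/(-20))/33 + 26/12) - 5) + 27)² = ((((2*(-1/20))*(1/33) + 26*(1/12)) - 5) + 27)² = (((-⅒*1/33 + 13/6) - 5) + 27)² = (((-1/330 + 13/6) - 5) + 27)² = ((119/55 - 5) + 27)² = (-156/55 + 27)² = (1329/55)² = 1766241/3025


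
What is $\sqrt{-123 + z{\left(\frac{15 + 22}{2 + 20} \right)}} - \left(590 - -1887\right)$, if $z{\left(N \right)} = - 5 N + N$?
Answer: $-2477 + \frac{i \sqrt{15697}}{11} \approx -2477.0 + 11.39 i$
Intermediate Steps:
$z{\left(N \right)} = - 4 N$
$\sqrt{-123 + z{\left(\frac{15 + 22}{2 + 20} \right)}} - \left(590 - -1887\right) = \sqrt{-123 - 4 \frac{15 + 22}{2 + 20}} - \left(590 - -1887\right) = \sqrt{-123 - 4 \cdot \frac{37}{22}} - \left(590 + 1887\right) = \sqrt{-123 - 4 \cdot 37 \cdot \frac{1}{22}} - 2477 = \sqrt{-123 - \frac{74}{11}} - 2477 = \sqrt{- \frac{1427}{11}} - 2477 = \frac{i \sqrt{15697}}{11} - 2477 = -2477 + \frac{i \sqrt{15697}}{11}$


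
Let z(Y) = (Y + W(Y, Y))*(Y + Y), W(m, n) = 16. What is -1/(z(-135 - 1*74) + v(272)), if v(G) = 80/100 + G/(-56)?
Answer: -35/2823448 ≈ -1.2396e-5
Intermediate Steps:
v(G) = ⅘ - G/56 (v(G) = 80*(1/100) + G*(-1/56) = ⅘ - G/56)
z(Y) = 2*Y*(16 + Y) (z(Y) = (Y + 16)*(Y + Y) = (16 + Y)*(2*Y) = 2*Y*(16 + Y))
-1/(z(-135 - 1*74) + v(272)) = -1/(2*(-135 - 1*74)*(16 + (-135 - 1*74)) + (⅘ - 1/56*272)) = -1/(2*(-135 - 74)*(16 + (-135 - 74)) + (⅘ - 34/7)) = -1/(2*(-209)*(16 - 209) - 142/35) = -1/(2*(-209)*(-193) - 142/35) = -1/(80674 - 142/35) = -1/2823448/35 = -1*35/2823448 = -35/2823448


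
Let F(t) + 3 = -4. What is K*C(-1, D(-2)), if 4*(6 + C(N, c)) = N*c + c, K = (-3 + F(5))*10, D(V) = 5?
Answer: 600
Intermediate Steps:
F(t) = -7 (F(t) = -3 - 4 = -7)
K = -100 (K = (-3 - 7)*10 = -10*10 = -100)
C(N, c) = -6 + c/4 + N*c/4 (C(N, c) = -6 + (N*c + c)/4 = -6 + (c + N*c)/4 = -6 + (c/4 + N*c/4) = -6 + c/4 + N*c/4)
K*C(-1, D(-2)) = -100*(-6 + (1/4)*5 + (1/4)*(-1)*5) = -100*(-6 + 5/4 - 5/4) = -100*(-6) = 600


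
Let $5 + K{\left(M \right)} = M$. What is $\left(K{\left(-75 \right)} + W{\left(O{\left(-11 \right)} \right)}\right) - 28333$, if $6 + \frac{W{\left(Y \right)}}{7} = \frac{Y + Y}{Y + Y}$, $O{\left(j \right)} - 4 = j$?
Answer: $-28448$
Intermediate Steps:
$O{\left(j \right)} = 4 + j$
$W{\left(Y \right)} = -35$ ($W{\left(Y \right)} = -42 + 7 \frac{Y + Y}{Y + Y} = -42 + 7 \frac{2 Y}{2 Y} = -42 + 7 \cdot 2 Y \frac{1}{2 Y} = -42 + 7 \cdot 1 = -42 + 7 = -35$)
$K{\left(M \right)} = -5 + M$
$\left(K{\left(-75 \right)} + W{\left(O{\left(-11 \right)} \right)}\right) - 28333 = \left(\left(-5 - 75\right) - 35\right) - 28333 = \left(-80 - 35\right) - 28333 = -115 - 28333 = -28448$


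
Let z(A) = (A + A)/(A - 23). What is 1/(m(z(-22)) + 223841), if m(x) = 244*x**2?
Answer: 2025/453750409 ≈ 4.4628e-6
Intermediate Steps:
z(A) = 2*A/(-23 + A) (z(A) = (2*A)/(-23 + A) = 2*A/(-23 + A))
1/(m(z(-22)) + 223841) = 1/(244*(2*(-22)/(-23 - 22))**2 + 223841) = 1/(244*(2*(-22)/(-45))**2 + 223841) = 1/(244*(2*(-22)*(-1/45))**2 + 223841) = 1/(244*(44/45)**2 + 223841) = 1/(244*(1936/2025) + 223841) = 1/(472384/2025 + 223841) = 1/(453750409/2025) = 2025/453750409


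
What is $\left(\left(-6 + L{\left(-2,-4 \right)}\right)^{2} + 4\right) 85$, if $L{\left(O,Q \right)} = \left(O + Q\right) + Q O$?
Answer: $1700$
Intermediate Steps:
$L{\left(O,Q \right)} = O + Q + O Q$ ($L{\left(O,Q \right)} = \left(O + Q\right) + O Q = O + Q + O Q$)
$\left(\left(-6 + L{\left(-2,-4 \right)}\right)^{2} + 4\right) 85 = \left(\left(-6 - -2\right)^{2} + 4\right) 85 = \left(\left(-6 + 2\right)^{2} + 4\right) 85 = \left(\left(-4\right)^{2} + 4\right) 85 = \left(16 + 4\right) 85 = 20 \cdot 85 = 1700$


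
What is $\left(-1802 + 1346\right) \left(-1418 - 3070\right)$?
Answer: $2046528$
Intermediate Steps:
$\left(-1802 + 1346\right) \left(-1418 - 3070\right) = - 456 \left(-1418 + \left(-2128 + \left(-1054 + 112\right)\right)\right) = - 456 \left(-1418 - 3070\right) = \left(-456\right) \left(-4488\right) = 2046528$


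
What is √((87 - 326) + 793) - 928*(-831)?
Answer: 771168 + √554 ≈ 7.7119e+5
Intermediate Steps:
√((87 - 326) + 793) - 928*(-831) = √(-239 + 793) + 771168 = √554 + 771168 = 771168 + √554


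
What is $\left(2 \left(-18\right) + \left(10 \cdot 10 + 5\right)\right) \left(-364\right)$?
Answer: $-25116$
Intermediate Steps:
$\left(2 \left(-18\right) + \left(10 \cdot 10 + 5\right)\right) \left(-364\right) = \left(-36 + \left(100 + 5\right)\right) \left(-364\right) = \left(-36 + 105\right) \left(-364\right) = 69 \left(-364\right) = -25116$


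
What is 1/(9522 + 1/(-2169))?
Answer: 2169/20653217 ≈ 0.00010502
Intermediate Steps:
1/(9522 + 1/(-2169)) = 1/(9522 - 1/2169) = 1/(20653217/2169) = 2169/20653217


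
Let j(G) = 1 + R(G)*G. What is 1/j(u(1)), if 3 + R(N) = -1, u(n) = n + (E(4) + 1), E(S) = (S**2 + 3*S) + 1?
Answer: -1/123 ≈ -0.0081301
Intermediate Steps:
E(S) = 1 + S**2 + 3*S
u(n) = 30 + n (u(n) = n + ((1 + 4**2 + 3*4) + 1) = n + ((1 + 16 + 12) + 1) = n + (29 + 1) = n + 30 = 30 + n)
R(N) = -4 (R(N) = -3 - 1 = -4)
j(G) = 1 - 4*G
1/j(u(1)) = 1/(1 - 4*(30 + 1)) = 1/(1 - 4*31) = 1/(1 - 124) = 1/(-123) = -1/123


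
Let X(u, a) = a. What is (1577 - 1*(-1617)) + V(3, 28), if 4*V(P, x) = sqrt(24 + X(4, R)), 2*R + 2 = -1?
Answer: 3194 + 3*sqrt(10)/8 ≈ 3195.2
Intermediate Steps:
R = -3/2 (R = -1 + (1/2)*(-1) = -1 - 1/2 = -3/2 ≈ -1.5000)
V(P, x) = 3*sqrt(10)/8 (V(P, x) = sqrt(24 - 3/2)/4 = sqrt(45/2)/4 = (3*sqrt(10)/2)/4 = 3*sqrt(10)/8)
(1577 - 1*(-1617)) + V(3, 28) = (1577 - 1*(-1617)) + 3*sqrt(10)/8 = (1577 + 1617) + 3*sqrt(10)/8 = 3194 + 3*sqrt(10)/8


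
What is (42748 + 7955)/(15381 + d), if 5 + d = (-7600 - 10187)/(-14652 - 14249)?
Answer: 1465367403/444399563 ≈ 3.2974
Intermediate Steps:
d = -126718/28901 (d = -5 + (-7600 - 10187)/(-14652 - 14249) = -5 - 17787/(-28901) = -5 - 17787*(-1/28901) = -5 + 17787/28901 = -126718/28901 ≈ -4.3846)
(42748 + 7955)/(15381 + d) = (42748 + 7955)/(15381 - 126718/28901) = 50703/(444399563/28901) = 50703*(28901/444399563) = 1465367403/444399563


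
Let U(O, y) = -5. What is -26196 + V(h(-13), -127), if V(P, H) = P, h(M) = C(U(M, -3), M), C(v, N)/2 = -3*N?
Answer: -26118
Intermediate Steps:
C(v, N) = -6*N (C(v, N) = 2*(-3*N) = -6*N)
h(M) = -6*M
-26196 + V(h(-13), -127) = -26196 - 6*(-13) = -26196 + 78 = -26118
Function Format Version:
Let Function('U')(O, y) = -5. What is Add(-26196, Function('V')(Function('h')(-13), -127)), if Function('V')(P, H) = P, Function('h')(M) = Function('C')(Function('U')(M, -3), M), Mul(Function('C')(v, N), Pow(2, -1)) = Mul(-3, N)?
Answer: -26118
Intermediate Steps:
Function('C')(v, N) = Mul(-6, N) (Function('C')(v, N) = Mul(2, Mul(-3, N)) = Mul(-6, N))
Function('h')(M) = Mul(-6, M)
Add(-26196, Function('V')(Function('h')(-13), -127)) = Add(-26196, Mul(-6, -13)) = Add(-26196, 78) = -26118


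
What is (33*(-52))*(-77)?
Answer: 132132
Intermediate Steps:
(33*(-52))*(-77) = -1716*(-77) = 132132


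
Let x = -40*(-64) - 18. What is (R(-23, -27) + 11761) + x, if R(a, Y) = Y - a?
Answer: 14299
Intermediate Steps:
x = 2542 (x = 2560 - 18 = 2542)
(R(-23, -27) + 11761) + x = ((-27 - 1*(-23)) + 11761) + 2542 = ((-27 + 23) + 11761) + 2542 = (-4 + 11761) + 2542 = 11757 + 2542 = 14299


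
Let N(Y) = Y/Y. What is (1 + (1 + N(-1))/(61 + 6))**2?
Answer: 4761/4489 ≈ 1.0606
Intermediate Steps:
N(Y) = 1
(1 + (1 + N(-1))/(61 + 6))**2 = (1 + (1 + 1)/(61 + 6))**2 = (1 + 2/67)**2 = (69/67)**2 = 4761/4489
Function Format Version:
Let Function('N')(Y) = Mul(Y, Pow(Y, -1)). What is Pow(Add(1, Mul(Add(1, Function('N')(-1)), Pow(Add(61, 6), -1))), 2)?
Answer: Rational(4761, 4489) ≈ 1.0606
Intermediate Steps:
Function('N')(Y) = 1
Pow(Add(1, Mul(Add(1, Function('N')(-1)), Pow(Add(61, 6), -1))), 2) = Pow(Add(1, Mul(Add(1, 1), Pow(Add(61, 6), -1))), 2) = Pow(Add(1, Mul(2, Pow(67, -1))), 2) = Pow(Add(1, Mul(2, Rational(1, 67))), 2) = Pow(Add(1, Rational(2, 67)), 2) = Pow(Rational(69, 67), 2) = Rational(4761, 4489)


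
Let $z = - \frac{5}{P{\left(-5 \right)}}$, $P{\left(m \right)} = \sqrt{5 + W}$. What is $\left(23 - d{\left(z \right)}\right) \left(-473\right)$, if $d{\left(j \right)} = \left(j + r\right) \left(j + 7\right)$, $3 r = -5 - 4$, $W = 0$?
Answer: $-18447 - 1892 \sqrt{5} \approx -22678.0$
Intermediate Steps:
$P{\left(m \right)} = \sqrt{5}$ ($P{\left(m \right)} = \sqrt{5 + 0} = \sqrt{5}$)
$z = - \sqrt{5}$ ($z = - \frac{5}{\sqrt{5}} = - 5 \frac{\sqrt{5}}{5} = - \sqrt{5} \approx -2.2361$)
$r = -3$ ($r = \frac{-5 - 4}{3} = \frac{1}{3} \left(-9\right) = -3$)
$d{\left(j \right)} = \left(-3 + j\right) \left(7 + j\right)$ ($d{\left(j \right)} = \left(j - 3\right) \left(j + 7\right) = \left(-3 + j\right) \left(7 + j\right)$)
$\left(23 - d{\left(z \right)}\right) \left(-473\right) = \left(23 - \left(-21 + \left(- \sqrt{5}\right)^{2} + 4 \left(- \sqrt{5}\right)\right)\right) \left(-473\right) = \left(23 - \left(-21 + 5 - 4 \sqrt{5}\right)\right) \left(-473\right) = \left(23 - \left(-16 - 4 \sqrt{5}\right)\right) \left(-473\right) = \left(23 + \left(16 + 4 \sqrt{5}\right)\right) \left(-473\right) = \left(39 + 4 \sqrt{5}\right) \left(-473\right) = -18447 - 1892 \sqrt{5}$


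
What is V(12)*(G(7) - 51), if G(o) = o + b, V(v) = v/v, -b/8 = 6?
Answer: -92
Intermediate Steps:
b = -48 (b = -8*6 = -48)
V(v) = 1
G(o) = -48 + o (G(o) = o - 48 = -48 + o)
V(12)*(G(7) - 51) = 1*((-48 + 7) - 51) = 1*(-41 - 51) = 1*(-92) = -92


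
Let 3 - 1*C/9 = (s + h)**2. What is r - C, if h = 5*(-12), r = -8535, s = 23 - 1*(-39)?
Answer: -8526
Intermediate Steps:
s = 62 (s = 23 + 39 = 62)
h = -60
C = -9 (C = 27 - 9*(62 - 60)**2 = 27 - 9*2**2 = 27 - 9*4 = 27 - 36 = -9)
r - C = -8535 - 1*(-9) = -8535 + 9 = -8526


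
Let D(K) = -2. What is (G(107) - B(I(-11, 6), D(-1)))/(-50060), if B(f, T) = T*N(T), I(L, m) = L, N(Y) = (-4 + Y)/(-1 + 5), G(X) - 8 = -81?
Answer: 19/12515 ≈ 0.0015182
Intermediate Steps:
G(X) = -73 (G(X) = 8 - 81 = -73)
N(Y) = -1 + Y/4 (N(Y) = (-4 + Y)/4 = (-4 + Y)*(1/4) = -1 + Y/4)
B(f, T) = T*(-1 + T/4)
(G(107) - B(I(-11, 6), D(-1)))/(-50060) = (-73 - (-2)*(-4 - 2)/4)/(-50060) = (-73 - (-2)*(-6)/4)*(-1/50060) = (-73 - 1*3)*(-1/50060) = (-73 - 3)*(-1/50060) = -76*(-1/50060) = 19/12515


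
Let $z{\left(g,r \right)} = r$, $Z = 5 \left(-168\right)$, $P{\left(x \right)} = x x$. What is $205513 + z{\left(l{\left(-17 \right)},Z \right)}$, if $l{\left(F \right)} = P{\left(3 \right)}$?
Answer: $204673$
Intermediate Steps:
$P{\left(x \right)} = x^{2}$
$l{\left(F \right)} = 9$ ($l{\left(F \right)} = 3^{2} = 9$)
$Z = -840$
$205513 + z{\left(l{\left(-17 \right)},Z \right)} = 205513 - 840 = 204673$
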